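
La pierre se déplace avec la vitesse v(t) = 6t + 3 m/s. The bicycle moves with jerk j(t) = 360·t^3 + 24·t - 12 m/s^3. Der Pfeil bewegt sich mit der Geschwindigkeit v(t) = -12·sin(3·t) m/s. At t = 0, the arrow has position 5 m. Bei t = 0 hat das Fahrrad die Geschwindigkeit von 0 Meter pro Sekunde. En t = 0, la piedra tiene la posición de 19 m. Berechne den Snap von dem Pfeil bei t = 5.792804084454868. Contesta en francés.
Nous devons dériver notre équation de la vitesse v(t) = -12·sin(3·t) 3 fois. En prenant d/dt de v(t), nous trouvons a(t) = -36·cos(3·t). En prenant d/dt de a(t), nous trouvons j(t) = 108·sin(3·t). En dérivant le jerk, nous obtenons le snap: s(t) = 324·cos(3·t). De l'équation du snap s(t) = 324·cos(3·t), nous substituons t = 5.792804084454868 pour obtenir s = 32.2340486620142.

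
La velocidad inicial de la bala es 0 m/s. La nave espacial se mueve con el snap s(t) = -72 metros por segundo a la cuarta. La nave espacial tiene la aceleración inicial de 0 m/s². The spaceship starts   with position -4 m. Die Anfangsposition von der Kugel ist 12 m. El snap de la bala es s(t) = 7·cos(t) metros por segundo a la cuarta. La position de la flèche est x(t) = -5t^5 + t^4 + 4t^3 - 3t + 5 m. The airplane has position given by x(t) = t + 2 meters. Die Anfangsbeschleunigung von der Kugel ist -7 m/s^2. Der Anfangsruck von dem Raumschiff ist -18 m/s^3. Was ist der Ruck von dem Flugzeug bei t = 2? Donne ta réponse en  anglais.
To solve this, we need to take 3 derivatives of our position equation x(t) = t + 2. Taking d/dt of x(t), we find v(t) = 1. Taking d/dt of v(t), we find a(t) = 0. Taking d/dt of a(t), we find j(t) = 0. Using j(t) = 0 and substituting t = 2, we find j = 0.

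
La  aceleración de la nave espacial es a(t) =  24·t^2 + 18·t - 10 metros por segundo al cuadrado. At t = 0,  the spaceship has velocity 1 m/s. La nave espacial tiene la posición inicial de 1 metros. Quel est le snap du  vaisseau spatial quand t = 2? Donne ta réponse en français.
Nous devons dériver notre équation de l'accélération a(t) = 24·t^2 + 18·t - 10 2 fois. En prenant d/dt de a(t), nous trouvons j(t) = 48·t + 18. En dérivant le jerk, nous obtenons le snap: s(t) = 48. En utilisant s(t) = 48 et en substituant t = 2, nous trouvons s = 48.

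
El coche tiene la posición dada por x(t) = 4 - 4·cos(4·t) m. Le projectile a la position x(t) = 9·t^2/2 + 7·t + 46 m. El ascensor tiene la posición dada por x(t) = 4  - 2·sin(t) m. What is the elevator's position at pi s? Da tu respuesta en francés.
En utilisant x(t) = 4 - 2·sin(t) et en substituant t = pi, nous trouvons x = 4.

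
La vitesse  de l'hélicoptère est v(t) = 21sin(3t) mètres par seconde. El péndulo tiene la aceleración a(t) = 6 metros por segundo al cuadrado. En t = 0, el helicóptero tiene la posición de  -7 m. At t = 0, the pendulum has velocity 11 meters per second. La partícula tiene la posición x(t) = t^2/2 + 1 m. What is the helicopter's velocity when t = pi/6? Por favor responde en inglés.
We have velocity v(t) = 21·sin(3·t). Substituting t = pi/6: v(pi/6) = 21.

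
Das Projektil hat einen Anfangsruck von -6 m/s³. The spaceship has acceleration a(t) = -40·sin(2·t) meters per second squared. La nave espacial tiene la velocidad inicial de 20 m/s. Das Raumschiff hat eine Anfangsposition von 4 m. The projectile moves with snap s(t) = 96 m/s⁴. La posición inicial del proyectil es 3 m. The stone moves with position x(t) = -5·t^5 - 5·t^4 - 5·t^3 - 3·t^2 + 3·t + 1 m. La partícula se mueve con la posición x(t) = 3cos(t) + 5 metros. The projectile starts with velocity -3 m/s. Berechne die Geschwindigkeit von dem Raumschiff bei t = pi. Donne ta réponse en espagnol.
Debemos encontrar la integral de nuestra ecuación de la aceleración a(t) = -40·sin(2·t) 1 vez. Integrando la aceleración y usando la condición inicial v(0) = 20, obtenemos v(t) = 20·cos(2·t). De la ecuación de la velocidad v(t) = 20·cos(2·t), sustituimos t = pi para obtener v = 20.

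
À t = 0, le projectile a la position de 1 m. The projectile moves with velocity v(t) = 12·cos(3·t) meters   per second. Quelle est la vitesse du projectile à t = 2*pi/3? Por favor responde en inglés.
We have velocity v(t) = 12·cos(3·t). Substituting t = 2*pi/3: v(2*pi/3) = 12.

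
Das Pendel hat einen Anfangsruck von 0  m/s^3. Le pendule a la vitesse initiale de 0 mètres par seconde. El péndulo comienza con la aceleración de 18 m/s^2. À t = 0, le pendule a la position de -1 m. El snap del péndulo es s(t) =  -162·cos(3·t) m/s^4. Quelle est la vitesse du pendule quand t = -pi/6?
Pour résoudre ceci, nous devons prendre 3 intégrales de notre équation du snap s(t) = -162·cos(3·t). L'intégrale du snap est le jerk. En utilisant j(0) = 0, nous obtenons j(t) = -54·sin(3·t). En prenant ∫j(t)dt et en appliquant a(0) = 18, nous trouvons a(t) = 18·cos(3·t). La primitive de l'accélération est la vitesse. En utilisant v(0) = 0, nous obtenons v(t) = 6·sin(3·t). De l'équation de la vitesse v(t) = 6·sin(3·t), nous substituons t = -pi/6 pour obtenir v = -6.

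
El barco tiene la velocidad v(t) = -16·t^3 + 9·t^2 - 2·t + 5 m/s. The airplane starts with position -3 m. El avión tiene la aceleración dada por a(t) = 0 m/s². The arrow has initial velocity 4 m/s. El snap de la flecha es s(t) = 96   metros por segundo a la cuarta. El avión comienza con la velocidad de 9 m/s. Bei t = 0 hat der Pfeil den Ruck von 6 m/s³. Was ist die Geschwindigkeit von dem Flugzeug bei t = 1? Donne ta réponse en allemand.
Wir müssen die Stammfunktion unserer Gleichung für die Beschleunigung a(t) = 0 1-mal finden. Die Stammfunktion von der Beschleunigung, mit v(0) = 9, ergibt die Geschwindigkeit: v(t) = 9. Wir haben die Geschwindigkeit v(t) = 9. Durch Einsetzen von t = 1: v(1) = 9.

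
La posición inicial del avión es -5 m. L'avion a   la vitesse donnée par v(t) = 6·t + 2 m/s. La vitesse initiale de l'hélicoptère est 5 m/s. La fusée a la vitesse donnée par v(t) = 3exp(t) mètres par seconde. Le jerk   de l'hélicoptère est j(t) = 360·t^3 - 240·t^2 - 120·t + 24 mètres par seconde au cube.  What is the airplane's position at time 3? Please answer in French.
Nous devons trouver l'intégrale de notre équation de la vitesse v(t) = 6·t + 2 1 fois. En intégrant la vitesse et en utilisant la condition initiale x(0) = -5, nous obtenons x(t) = 3·t^2 + 2·t - 5. Nous avons la position x(t) = 3·t^2 + 2·t - 5. En substituant t = 3: x(3) = 28.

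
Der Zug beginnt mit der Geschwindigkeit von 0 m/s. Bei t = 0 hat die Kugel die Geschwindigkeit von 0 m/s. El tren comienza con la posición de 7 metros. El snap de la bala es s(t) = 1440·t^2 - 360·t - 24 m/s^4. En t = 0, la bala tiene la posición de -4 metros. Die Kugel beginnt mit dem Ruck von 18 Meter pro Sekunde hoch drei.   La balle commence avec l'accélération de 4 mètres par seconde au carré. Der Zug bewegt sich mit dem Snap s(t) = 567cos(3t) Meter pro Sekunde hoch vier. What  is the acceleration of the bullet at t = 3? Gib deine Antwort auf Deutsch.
Wir müssen unsere Gleichung für den Snap s(t) = 1440·t^2 - 360·t - 24 2-mal integrieren. Die Stammfunktion von dem Snap ist der Ruck. Mit j(0) = 18 erhalten wir j(t) = 480·t^3 - 180·t^2 - 24·t + 18. Mit ∫j(t)dt und Anwendung von a(0) = 4, finden wir a(t) = 120·t^4 - 60·t^3 - 12·t^2 + 18·t + 4. Aus der Gleichung für die Beschleunigung a(t) = 120·t^4 - 60·t^3 - 12·t^2 + 18·t + 4, setzen wir t = 3 ein und erhalten a = 8050.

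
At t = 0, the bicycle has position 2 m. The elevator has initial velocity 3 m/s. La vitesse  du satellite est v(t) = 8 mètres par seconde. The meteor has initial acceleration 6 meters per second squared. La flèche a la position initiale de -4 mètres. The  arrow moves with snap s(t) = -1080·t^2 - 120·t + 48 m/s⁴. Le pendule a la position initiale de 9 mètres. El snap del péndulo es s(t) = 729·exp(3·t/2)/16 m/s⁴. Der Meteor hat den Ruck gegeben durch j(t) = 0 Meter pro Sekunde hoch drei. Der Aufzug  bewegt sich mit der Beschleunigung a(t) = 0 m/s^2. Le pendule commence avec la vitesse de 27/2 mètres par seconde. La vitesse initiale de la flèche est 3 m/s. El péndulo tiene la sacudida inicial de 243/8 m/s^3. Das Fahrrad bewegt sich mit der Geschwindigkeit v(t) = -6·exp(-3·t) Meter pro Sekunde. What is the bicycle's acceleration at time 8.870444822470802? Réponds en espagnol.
Partiendo de la velocidad v(t) = -6·exp(-3·t), tomamos 1 derivada. Tomando d/dt de v(t), encontramos a(t) = 18·exp(-3·t). De la ecuación de la aceleración a(t) = 18·exp(-3·t), sustituimos t = 8.870444822470802 para obtener a = 4.99018664772826E-11.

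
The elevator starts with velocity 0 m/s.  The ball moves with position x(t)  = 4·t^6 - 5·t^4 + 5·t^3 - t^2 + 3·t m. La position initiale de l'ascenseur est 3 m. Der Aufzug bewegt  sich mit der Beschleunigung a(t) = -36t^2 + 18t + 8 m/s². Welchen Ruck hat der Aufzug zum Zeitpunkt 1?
Ausgehend von der Beschleunigung a(t) = -36·t^2 + 18·t + 8, nehmen wir 1 Ableitung. Die Ableitung von der Beschleunigung ergibt den Ruck: j(t) = 18 - 72·t. Wir haben den Ruck j(t) = 18 - 72·t. Durch Einsetzen von t = 1: j(1) = -54.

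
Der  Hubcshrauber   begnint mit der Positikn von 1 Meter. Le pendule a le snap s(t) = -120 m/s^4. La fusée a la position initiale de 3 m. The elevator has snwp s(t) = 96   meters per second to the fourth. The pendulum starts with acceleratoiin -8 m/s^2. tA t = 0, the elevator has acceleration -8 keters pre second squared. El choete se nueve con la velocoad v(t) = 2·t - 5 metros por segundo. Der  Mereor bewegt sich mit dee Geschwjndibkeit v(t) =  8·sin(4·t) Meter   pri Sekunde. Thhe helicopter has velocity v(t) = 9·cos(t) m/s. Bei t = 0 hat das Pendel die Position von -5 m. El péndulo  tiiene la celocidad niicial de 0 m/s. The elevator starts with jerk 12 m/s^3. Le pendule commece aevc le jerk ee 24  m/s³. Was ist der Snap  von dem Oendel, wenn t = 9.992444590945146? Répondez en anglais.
Using s(t) = -120 and substituting t = 9.992444590945146, we find s = -120.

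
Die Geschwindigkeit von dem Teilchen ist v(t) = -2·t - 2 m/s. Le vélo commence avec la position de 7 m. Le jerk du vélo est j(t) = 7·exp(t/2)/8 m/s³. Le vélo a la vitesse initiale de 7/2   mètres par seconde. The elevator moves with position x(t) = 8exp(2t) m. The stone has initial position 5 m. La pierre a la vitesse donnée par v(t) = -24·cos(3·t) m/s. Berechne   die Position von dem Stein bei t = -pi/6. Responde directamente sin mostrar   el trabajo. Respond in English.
The position at t = -pi/6 is x = 13.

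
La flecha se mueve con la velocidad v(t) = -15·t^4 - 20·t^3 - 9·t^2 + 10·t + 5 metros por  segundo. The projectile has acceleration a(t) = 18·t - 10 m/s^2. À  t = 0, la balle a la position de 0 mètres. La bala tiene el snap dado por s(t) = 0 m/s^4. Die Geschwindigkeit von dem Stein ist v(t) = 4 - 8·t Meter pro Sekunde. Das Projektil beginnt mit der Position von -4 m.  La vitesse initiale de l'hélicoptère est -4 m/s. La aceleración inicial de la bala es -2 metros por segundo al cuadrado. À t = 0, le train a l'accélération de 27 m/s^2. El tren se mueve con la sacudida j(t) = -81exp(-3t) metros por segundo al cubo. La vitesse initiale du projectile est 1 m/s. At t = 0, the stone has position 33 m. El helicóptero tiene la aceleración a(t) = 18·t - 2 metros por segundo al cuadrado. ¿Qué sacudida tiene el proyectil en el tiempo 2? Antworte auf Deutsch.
Um dies zu lösen, müssen wir 1 Ableitung unserer Gleichung für die Beschleunigung a(t) = 18·t - 10 nehmen. Mit d/dt von a(t) finden wir j(t) = 18. Wir haben den Ruck j(t) = 18. Durch Einsetzen von t = 2: j(2) = 18.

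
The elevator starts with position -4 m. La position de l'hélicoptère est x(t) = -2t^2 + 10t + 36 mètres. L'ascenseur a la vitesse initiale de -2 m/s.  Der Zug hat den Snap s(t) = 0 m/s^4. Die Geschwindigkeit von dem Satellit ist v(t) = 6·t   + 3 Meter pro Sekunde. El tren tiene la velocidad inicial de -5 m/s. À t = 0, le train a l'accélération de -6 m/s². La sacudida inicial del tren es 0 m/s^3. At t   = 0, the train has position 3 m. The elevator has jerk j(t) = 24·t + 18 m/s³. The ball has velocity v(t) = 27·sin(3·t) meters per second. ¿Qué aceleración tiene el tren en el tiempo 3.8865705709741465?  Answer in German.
Wir müssen das Integral unserer Gleichung für den Snap s(t) = 0 2-mal finden. Mit ∫s(t)dt und Anwendung von j(0) = 0, finden wir j(t) = 0. Mit ∫j(t)dt und Anwendung von a(0) = -6, finden wir a(t) = -6. Aus der Gleichung für die Beschleunigung a(t) = -6, setzen wir t = 3.8865705709741465 ein und erhalten a = -6.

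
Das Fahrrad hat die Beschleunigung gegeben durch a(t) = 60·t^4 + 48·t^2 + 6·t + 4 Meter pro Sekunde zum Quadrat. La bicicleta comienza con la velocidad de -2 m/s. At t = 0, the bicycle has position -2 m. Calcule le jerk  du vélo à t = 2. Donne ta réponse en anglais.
To solve this, we need to take 1 derivative of our acceleration equation a(t) = 60·t^4 + 48·t^2 + 6·t + 4. Differentiating acceleration, we get jerk: j(t) = 240·t^3 + 96·t + 6. Using j(t) = 240·t^3 + 96·t + 6 and substituting t = 2, we find j = 2118.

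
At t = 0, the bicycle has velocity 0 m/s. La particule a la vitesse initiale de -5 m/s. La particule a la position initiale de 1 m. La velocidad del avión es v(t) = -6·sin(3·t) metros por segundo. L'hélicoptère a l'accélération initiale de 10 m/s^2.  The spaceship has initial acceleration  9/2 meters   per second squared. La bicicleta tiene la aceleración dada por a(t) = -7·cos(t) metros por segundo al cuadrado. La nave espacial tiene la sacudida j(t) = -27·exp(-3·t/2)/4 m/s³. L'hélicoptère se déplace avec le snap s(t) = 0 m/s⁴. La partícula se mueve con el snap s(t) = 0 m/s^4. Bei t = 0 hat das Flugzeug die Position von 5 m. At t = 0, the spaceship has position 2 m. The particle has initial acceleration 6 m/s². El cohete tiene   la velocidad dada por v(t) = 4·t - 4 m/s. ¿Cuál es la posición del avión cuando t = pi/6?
Partiendo de la velocidad v(t) = -6·sin(3·t), tomamos 1 antiderivada. La antiderivada de la velocidad, con x(0) = 5, da la posición: x(t) = 2·cos(3·t) + 3. Usando x(t) = 2·cos(3·t) + 3 y sustituyendo t = pi/6, encontramos x = 3.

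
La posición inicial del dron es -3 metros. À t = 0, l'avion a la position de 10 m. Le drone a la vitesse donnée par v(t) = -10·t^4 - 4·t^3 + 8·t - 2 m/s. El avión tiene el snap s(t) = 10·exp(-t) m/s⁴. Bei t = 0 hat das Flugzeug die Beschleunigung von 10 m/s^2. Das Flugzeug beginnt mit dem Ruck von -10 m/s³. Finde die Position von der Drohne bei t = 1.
Wir müssen unsere Gleichung für die Geschwindigkeit v(t) = -10·t^4 - 4·t^3 + 8·t - 2 1-mal integrieren. Das Integral von der Geschwindigkeit, mit x(0) = -3, ergibt die Position: x(t) = -2·t^5 - t^4 + 4·t^2 - 2·t - 3. Wir haben die Position x(t) = -2·t^5 - t^4 + 4·t^2 - 2·t - 3. Durch Einsetzen von t = 1: x(1) = -4.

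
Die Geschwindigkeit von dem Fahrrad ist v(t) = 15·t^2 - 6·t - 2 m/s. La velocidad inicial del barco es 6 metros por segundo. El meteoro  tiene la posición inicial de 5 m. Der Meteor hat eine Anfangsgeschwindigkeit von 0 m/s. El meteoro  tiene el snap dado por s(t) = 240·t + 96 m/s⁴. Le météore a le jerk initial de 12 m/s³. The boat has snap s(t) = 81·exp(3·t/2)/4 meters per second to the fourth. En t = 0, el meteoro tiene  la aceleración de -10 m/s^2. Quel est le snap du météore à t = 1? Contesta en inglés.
From the given snap equation s(t) = 240·t + 96, we substitute t = 1 to get s = 336.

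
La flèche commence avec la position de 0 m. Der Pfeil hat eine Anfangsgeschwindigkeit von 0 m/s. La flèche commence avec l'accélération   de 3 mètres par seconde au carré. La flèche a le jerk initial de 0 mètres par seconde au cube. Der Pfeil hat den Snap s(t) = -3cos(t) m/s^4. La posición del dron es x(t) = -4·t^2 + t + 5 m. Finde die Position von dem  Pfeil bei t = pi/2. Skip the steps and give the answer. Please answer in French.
À t = pi/2, x = 3.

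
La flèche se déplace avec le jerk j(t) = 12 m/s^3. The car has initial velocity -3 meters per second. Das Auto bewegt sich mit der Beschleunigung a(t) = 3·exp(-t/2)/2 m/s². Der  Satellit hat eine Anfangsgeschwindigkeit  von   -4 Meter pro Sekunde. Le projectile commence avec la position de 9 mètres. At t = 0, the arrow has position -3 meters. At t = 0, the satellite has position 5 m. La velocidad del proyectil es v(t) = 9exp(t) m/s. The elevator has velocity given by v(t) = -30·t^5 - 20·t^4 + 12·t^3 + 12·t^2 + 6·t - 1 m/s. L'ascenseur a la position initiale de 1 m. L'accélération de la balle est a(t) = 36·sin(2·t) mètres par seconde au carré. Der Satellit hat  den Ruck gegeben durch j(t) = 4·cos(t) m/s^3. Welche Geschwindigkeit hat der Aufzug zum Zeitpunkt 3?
Mit v(t) = -30·t^5 - 20·t^4 + 12·t^3 + 12·t^2 + 6·t - 1 und Einsetzen von t = 3, finden wir v = -8461.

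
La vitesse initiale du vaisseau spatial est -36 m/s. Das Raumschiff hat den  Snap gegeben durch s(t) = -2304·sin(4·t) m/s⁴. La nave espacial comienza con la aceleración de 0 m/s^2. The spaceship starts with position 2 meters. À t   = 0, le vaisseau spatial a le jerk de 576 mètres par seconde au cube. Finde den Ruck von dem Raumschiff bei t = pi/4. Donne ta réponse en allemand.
Um dies zu lösen, müssen wir 1 Integral unserer Gleichung für den Snap s(t) = -2304·sin(4·t) finden. Das Integral von dem Snap ist der Ruck. Mit j(0) = 576 erhalten wir j(t) = 576·cos(4·t). Wir haben den Ruck j(t) = 576·cos(4·t). Durch Einsetzen von t = pi/4: j(pi/4) = -576.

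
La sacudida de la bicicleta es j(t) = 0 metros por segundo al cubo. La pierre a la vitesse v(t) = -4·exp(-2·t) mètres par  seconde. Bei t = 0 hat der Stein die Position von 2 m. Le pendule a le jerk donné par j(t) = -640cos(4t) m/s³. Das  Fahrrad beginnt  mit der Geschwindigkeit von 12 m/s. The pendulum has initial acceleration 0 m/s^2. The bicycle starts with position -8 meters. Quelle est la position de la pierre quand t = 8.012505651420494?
Pour résoudre ceci, nous devons prendre 1 primitive de notre équation de la vitesse v(t) = -4·exp(-2·t). En prenant ∫v(t)dt et en appliquant x(0) = 2, nous trouvons x(t) = 2·exp(-2·t). De l'équation de la position x(t) = 2·exp(-2·t), nous substituons t = 8.012505651420494 pour obtenir x = 2.19510861600682E-7.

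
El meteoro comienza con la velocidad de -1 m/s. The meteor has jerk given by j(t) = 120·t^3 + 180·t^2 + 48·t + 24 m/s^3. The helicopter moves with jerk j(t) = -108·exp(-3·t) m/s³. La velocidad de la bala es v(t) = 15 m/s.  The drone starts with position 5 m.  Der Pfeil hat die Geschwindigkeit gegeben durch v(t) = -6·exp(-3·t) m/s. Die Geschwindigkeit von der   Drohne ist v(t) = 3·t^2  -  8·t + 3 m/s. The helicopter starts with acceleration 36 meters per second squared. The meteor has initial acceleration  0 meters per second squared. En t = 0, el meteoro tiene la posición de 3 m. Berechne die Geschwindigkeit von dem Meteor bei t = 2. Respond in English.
Starting from jerk j(t) = 120·t^3 + 180·t^2 + 48·t + 24, we take 2 integrals. The antiderivative of jerk, with a(0) = 0, gives acceleration: a(t) = 6·t·(5·t^3 + 10·t^2 + 4·t + 4). The antiderivative of acceleration, with v(0) = -1, gives velocity: v(t) = 6·t^5 + 15·t^4 + 8·t^3 + 12·t^2 - 1. We have velocity v(t) = 6·t^5 + 15·t^4 + 8·t^3 + 12·t^2 - 1. Substituting t = 2: v(2) = 543.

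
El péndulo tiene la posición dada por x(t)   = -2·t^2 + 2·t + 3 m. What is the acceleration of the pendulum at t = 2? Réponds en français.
En partant de la position x(t) = -2·t^2 + 2·t + 3, nous prenons 2 dérivées. En dérivant la position, nous obtenons la vitesse: v(t) = 2 - 4·t. En prenant d/dt de v(t), nous trouvons a(t) = -4. Nous avons l'accélération a(t) = -4. En substituant t = 2: a(2) = -4.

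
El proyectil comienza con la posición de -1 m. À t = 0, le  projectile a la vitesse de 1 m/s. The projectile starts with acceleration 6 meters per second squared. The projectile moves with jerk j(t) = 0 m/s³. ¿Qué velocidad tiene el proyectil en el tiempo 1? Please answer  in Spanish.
Necesitamos integrar nuestra ecuación de la sacudida j(t) = 0 2 veces. Tomando ∫j(t)dt y aplicando a(0) = 6, encontramos a(t) = 6. Integrando la aceleración y usando la condición inicial v(0) = 1, obtenemos v(t) = 6·t + 1. De la ecuación de la velocidad v(t) = 6·t + 1, sustituimos t = 1 para obtener v = 7.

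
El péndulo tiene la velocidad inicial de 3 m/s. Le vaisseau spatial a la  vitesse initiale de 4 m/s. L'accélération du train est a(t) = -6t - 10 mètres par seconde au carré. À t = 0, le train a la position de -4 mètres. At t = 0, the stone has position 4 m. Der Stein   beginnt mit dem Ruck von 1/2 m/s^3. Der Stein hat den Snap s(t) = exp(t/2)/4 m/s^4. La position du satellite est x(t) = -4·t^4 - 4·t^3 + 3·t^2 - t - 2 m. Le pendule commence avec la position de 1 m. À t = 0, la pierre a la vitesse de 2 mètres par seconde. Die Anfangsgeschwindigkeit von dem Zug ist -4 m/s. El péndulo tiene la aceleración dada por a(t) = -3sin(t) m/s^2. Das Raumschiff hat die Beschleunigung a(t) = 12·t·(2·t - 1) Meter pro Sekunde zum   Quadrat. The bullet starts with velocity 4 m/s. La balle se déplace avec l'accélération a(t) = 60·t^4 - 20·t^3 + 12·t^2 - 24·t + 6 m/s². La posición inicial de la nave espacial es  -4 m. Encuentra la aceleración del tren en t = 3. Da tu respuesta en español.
Usando a(t) = -6·t - 10 y sustituyendo t = 3, encontramos a = -28.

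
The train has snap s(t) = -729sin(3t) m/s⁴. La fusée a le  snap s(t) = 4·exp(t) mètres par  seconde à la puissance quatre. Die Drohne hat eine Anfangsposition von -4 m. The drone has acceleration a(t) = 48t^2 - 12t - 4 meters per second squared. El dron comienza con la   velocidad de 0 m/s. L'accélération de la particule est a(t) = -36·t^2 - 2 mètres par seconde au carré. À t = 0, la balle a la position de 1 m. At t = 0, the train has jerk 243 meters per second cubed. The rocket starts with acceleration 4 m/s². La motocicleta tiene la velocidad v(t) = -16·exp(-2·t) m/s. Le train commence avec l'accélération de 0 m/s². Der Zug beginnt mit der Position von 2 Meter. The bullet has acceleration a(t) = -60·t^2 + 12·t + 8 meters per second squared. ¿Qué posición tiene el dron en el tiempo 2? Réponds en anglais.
We need to integrate our acceleration equation a(t) = 48·t^2 - 12·t - 4 2 times. Taking ∫a(t)dt and applying v(0) = 0, we find v(t) = 2·t·(8·t^2 - 3·t - 2). Integrating velocity and using the initial condition x(0) = -4, we get x(t) = 4·t^4 - 2·t^3 - 2·t^2 - 4. Using x(t) = 4·t^4 - 2·t^3 - 2·t^2 - 4 and substituting t = 2, we find x = 36.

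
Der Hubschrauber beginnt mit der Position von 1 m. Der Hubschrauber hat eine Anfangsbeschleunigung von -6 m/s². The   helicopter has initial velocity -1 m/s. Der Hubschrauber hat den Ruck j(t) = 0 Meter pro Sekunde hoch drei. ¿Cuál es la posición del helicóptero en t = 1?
Debemos encontrar la integral de nuestra ecuación de la sacudida j(t) = 0 3 veces. Integrando la sacudida y usando la condición inicial a(0) = -6, obtenemos a(t) = -6. La antiderivada de la aceleración es la velocidad. Usando v(0) = -1, obtenemos v(t) = -6·t - 1. Integrando la velocidad y usando la condición inicial x(0) = 1, obtenemos x(t) = -3·t^2 - t + 1. Tenemos la posición x(t) = -3·t^2 - t + 1. Sustituyendo t = 1: x(1) = -3.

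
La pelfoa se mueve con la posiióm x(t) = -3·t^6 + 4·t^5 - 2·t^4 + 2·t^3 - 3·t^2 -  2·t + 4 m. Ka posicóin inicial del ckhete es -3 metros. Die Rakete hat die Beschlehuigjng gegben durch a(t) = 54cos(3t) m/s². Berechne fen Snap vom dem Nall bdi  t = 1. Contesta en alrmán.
Um dies zu lösen, müssen wir 4 Ableitungen unserer Gleichung für die Position x(t) = -3·t^6 + 4·t^5 - 2·t^4 + 2·t^3 - 3·t^2 - 2·t + 4 nehmen. Die Ableitung von der Position ergibt die Geschwindigkeit: v(t) = -18·t^5 + 20·t^4 - 8·t^3 + 6·t^2 - 6·t - 2. Durch Ableiten von der Geschwindigkeit erhalten wir die Beschleunigung: a(t) = -90·t^4 + 80·t^3 - 24·t^2 + 12·t - 6. Durch Ableiten von der Beschleunigung erhalten wir den Ruck: j(t) = -360·t^3 + 240·t^2 - 48·t + 12. Die Ableitung von dem Ruck ergibt den Snap: s(t) = -1080·t^2 + 480·t - 48. Mit s(t) = -1080·t^2 + 480·t - 48 und Einsetzen von t = 1, finden wir s = -648.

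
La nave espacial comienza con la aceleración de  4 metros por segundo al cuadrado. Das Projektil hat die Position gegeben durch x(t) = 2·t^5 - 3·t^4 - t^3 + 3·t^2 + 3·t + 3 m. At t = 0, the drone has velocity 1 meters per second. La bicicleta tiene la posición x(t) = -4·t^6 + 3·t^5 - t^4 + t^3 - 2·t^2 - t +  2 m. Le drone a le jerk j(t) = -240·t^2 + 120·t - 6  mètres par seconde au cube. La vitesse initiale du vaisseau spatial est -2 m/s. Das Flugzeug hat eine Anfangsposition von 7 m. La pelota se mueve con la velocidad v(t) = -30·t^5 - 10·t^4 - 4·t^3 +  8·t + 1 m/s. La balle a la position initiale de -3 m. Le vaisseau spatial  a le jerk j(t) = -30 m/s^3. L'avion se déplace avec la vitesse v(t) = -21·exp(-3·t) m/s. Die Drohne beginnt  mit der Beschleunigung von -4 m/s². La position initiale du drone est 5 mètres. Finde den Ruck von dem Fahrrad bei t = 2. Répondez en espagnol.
Para resolver esto, necesitamos tomar 3 derivadas de nuestra ecuación de la posición x(t) = -4·t^6 + 3·t^5 - t^4 + t^3 - 2·t^2 - t + 2. Tomando d/dt de x(t), encontramos v(t) = -24·t^5 + 15·t^4 - 4·t^3 + 3·t^2 - 4·t - 1. Derivando la velocidad, obtenemos la aceleración: a(t) = -120·t^4 + 60·t^3 - 12·t^2 + 6·t - 4. La derivada de la aceleración da la sacudida: j(t) = -480·t^3 + 180·t^2 - 24·t + 6. Tenemos la sacudida j(t) = -480·t^3 + 180·t^2 - 24·t + 6. Sustituyendo t = 2: j(2) = -3162.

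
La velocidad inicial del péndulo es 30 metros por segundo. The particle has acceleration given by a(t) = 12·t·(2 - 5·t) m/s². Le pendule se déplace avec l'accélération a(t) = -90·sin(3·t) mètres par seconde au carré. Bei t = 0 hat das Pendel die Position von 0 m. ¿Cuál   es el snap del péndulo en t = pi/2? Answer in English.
To solve this, we need to take 2 derivatives of our acceleration equation a(t) = -90·sin(3·t). Taking d/dt of a(t), we find j(t) = -270·cos(3·t). Differentiating jerk, we get snap: s(t) = 810·sin(3·t). We have snap s(t) = 810·sin(3·t). Substituting t = pi/2: s(pi/2) = -810.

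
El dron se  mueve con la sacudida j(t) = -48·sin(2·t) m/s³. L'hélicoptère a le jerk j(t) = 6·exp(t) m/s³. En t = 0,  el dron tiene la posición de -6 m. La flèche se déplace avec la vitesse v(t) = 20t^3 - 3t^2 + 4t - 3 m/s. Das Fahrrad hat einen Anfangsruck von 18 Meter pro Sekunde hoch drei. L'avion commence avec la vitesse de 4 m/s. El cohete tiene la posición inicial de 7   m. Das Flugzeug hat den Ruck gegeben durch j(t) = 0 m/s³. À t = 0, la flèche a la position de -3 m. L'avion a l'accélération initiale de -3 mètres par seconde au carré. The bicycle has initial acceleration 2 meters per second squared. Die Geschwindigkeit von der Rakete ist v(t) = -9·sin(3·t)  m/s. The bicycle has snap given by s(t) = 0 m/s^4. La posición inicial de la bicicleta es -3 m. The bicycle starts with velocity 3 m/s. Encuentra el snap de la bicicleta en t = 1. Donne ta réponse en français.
En utilisant s(t) = 0 et en substituant t = 1, nous trouvons s = 0.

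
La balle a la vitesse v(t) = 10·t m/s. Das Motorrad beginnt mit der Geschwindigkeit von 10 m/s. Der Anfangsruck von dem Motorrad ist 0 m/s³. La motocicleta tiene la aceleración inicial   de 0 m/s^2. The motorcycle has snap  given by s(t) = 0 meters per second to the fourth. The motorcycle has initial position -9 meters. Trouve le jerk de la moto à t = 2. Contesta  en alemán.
Um dies zu lösen, müssen wir 1 Stammfunktion unserer Gleichung für den Snap s(t) = 0 finden. Das Integral von dem Snap, mit j(0) = 0, ergibt den Ruck: j(t) = 0. Wir haben den Ruck j(t) = 0. Durch Einsetzen von t = 2: j(2) = 0.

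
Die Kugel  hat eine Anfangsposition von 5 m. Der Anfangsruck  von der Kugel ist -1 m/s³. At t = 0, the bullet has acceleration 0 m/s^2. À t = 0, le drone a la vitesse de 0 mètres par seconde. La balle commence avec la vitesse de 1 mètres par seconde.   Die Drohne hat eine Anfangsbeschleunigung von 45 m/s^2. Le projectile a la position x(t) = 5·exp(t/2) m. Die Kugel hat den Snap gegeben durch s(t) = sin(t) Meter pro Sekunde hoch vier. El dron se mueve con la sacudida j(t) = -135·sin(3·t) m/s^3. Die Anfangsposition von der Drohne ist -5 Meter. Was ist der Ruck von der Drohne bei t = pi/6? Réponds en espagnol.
Usando j(t) = -135·sin(3·t) y sustituyendo t = pi/6, encontramos j = -135.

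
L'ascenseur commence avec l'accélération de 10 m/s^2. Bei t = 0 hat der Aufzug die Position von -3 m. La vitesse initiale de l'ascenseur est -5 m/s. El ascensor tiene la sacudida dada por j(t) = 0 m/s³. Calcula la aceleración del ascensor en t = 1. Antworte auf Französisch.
Pour résoudre ceci, nous devons prendre 1 primitive de notre équation du jerk j(t) = 0. La primitive du jerk est l'accélération. En utilisant a(0) = 10, nous obtenons a(t) = 10. De l'équation de l'accélération a(t) = 10, nous substituons t = 1 pour obtenir a = 10.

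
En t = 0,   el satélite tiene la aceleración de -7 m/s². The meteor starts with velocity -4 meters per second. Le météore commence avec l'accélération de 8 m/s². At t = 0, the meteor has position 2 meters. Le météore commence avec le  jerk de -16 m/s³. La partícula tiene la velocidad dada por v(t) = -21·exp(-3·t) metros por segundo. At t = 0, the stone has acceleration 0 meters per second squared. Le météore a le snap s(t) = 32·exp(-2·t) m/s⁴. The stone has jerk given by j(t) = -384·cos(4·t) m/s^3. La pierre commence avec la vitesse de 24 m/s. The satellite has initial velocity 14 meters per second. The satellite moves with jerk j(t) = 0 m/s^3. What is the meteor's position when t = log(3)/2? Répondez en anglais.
We must find the integral of our snap equation s(t) = 32·exp(-2·t) 4 times. Integrating snap and using the initial condition j(0) = -16, we get j(t) = -16·exp(-2·t). Integrating jerk and using the initial condition a(0) = 8, we get a(t) = 8·exp(-2·t). The integral of acceleration is velocity. Using v(0) = -4, we get v(t) = -4·exp(-2·t). Taking ∫v(t)dt and applying x(0) = 2, we find x(t) = 2·exp(-2·t). Using x(t) = 2·exp(-2·t) and substituting t = log(3)/2, we find x = 2/3.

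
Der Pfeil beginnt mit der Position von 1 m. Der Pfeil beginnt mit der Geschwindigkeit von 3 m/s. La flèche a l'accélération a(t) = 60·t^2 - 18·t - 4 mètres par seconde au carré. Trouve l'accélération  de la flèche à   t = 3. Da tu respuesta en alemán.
Wir haben die Beschleunigung a(t) = 60·t^2 - 18·t - 4. Durch Einsetzen von t = 3: a(3) = 482.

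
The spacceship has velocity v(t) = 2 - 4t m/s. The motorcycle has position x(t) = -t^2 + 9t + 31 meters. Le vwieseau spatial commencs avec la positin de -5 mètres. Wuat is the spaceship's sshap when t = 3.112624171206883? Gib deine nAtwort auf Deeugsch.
Um dies zu lösen, müssen wir 3 Ableitungen unserer Gleichung für die Geschwindigkeit v(t) = 2 - 4·t nehmen. Durch Ableiten von der Geschwindigkeit erhalten wir die Beschleunigung: a(t) = -4. Die Ableitung von der Beschleunigung ergibt den Ruck: j(t) = 0. Durch Ableiten von dem Ruck erhalten wir den Snap: s(t) = 0. Wir haben den Snap s(t) = 0. Durch Einsetzen von t = 3.112624171206883: s(3.112624171206883) = 0.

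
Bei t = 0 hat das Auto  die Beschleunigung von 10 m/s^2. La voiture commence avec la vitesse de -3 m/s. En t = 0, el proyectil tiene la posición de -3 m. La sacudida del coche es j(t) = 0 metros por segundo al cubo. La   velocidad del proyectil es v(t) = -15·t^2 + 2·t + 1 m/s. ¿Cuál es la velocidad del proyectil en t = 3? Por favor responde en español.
Usando v(t) = -15·t^2 + 2·t + 1 y sustituyendo t = 3, encontramos v = -128.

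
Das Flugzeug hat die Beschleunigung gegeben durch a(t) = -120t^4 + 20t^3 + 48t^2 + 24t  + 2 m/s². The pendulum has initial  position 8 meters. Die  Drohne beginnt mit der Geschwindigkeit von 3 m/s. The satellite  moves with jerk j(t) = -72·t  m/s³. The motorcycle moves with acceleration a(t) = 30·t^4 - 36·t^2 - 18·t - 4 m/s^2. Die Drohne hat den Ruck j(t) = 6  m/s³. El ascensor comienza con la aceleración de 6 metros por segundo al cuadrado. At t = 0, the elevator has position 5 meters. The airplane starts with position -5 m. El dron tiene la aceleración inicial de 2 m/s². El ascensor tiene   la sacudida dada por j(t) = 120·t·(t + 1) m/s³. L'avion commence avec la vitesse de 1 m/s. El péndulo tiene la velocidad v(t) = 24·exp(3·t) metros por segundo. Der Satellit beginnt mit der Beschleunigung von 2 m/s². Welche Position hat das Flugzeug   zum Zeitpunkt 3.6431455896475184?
Wir müssen unsere Gleichung für die Beschleunigung a(t) = -120·t^4 + 20·t^3 + 48·t^2 + 24·t + 2 2-mal integrieren. Mit ∫a(t)dt und Anwendung von v(0) = 1, finden wir v(t) = -24·t^5 + 5·t^4 + 16·t^3 + 12·t^2 + 2·t + 1. Das Integral von der Geschwindigkeit, mit x(0) = -5, ergibt die Position: x(t) = -4·t^6 + t^5 + 4·t^4 + 4·t^3 + t^2 + t - 5. Wir haben die Position x(t) = -4·t^6 + t^5 + 4·t^4 + 4·t^3 + t^2 + t - 5. Durch Einsetzen von t = 3.6431455896475184: x(3.6431455896475184) = -7800.57237837888.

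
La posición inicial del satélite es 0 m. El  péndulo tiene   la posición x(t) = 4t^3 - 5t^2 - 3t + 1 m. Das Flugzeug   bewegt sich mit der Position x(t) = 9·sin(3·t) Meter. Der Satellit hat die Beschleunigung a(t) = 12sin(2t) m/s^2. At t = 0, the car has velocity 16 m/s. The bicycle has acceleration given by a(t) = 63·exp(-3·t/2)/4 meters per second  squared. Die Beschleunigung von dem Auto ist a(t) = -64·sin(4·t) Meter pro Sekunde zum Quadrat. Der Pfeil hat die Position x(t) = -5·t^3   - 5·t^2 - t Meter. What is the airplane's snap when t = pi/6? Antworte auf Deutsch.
Um dies zu lösen, müssen wir 4 Ableitungen unserer Gleichung für die Position x(t) = 9·sin(3·t) nehmen. Durch Ableiten von der Position erhalten wir die Geschwindigkeit: v(t) = 27·cos(3·t). Durch Ableiten von der Geschwindigkeit erhalten wir die Beschleunigung: a(t) = -81·sin(3·t). Die Ableitung von der Beschleunigung ergibt den Ruck: j(t) = -243·cos(3·t). Die Ableitung von dem Ruck ergibt den Snap: s(t) = 729·sin(3·t). Wir haben den Snap s(t) = 729·sin(3·t). Durch Einsetzen von t = pi/6: s(pi/6) = 729.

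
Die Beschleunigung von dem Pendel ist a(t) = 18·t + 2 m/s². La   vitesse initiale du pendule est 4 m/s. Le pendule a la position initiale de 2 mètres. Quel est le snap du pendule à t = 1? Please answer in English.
We must differentiate our acceleration equation a(t) = 18·t + 2 2 times. The derivative of acceleration gives jerk: j(t) = 18. The derivative of jerk gives snap: s(t) = 0. We have snap s(t) = 0. Substituting t = 1: s(1) = 0.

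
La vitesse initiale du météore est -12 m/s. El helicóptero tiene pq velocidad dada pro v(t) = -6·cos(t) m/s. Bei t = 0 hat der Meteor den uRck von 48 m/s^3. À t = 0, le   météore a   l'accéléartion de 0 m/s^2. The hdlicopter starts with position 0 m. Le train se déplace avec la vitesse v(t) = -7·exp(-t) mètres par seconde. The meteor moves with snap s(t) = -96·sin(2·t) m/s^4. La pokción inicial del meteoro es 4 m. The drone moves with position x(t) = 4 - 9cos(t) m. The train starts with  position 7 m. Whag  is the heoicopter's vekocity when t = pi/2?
We have velocity v(t) = -6·cos(t). Substituting t = pi/2: v(pi/2) = 0.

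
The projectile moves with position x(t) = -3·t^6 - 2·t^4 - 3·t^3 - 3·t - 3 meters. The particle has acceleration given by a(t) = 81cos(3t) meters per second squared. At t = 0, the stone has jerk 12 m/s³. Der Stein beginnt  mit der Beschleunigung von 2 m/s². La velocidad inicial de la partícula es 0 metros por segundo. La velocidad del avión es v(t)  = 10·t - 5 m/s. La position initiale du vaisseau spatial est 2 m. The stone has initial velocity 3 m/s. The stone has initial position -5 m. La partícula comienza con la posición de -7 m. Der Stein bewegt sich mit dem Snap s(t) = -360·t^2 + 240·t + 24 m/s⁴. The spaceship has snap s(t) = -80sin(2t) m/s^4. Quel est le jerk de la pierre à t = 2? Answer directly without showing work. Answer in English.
j(2) = -420.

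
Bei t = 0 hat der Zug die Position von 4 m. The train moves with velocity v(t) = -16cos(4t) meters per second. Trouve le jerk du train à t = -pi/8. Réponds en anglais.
Starting from velocity v(t) = -16·cos(4·t), we take 2 derivatives. Differentiating velocity, we get acceleration: a(t) = 64·sin(4·t). Differentiating acceleration, we get jerk: j(t) = 256·cos(4·t). From the given jerk equation j(t) = 256·cos(4·t), we substitute t = -pi/8 to get j = 0.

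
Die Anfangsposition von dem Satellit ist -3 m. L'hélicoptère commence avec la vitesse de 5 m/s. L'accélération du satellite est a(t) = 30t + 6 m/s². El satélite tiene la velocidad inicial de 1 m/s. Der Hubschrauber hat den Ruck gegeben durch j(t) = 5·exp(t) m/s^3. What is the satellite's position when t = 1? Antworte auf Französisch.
Pour résoudre ceci, nous devons prendre 2 primitives de notre équation de l'accélération a(t) = 30·t + 6. L'intégrale de l'accélération, avec v(0) = 1, donne la vitesse: v(t) = 15·t^2 + 6·t + 1. En prenant ∫v(t)dt et en appliquant x(0) = -3, nous trouvons x(t) = 5·t^3 + 3·t^2 + t - 3. Nous avons la position x(t) = 5·t^3 + 3·t^2 + t - 3. En substituant t = 1: x(1) = 6.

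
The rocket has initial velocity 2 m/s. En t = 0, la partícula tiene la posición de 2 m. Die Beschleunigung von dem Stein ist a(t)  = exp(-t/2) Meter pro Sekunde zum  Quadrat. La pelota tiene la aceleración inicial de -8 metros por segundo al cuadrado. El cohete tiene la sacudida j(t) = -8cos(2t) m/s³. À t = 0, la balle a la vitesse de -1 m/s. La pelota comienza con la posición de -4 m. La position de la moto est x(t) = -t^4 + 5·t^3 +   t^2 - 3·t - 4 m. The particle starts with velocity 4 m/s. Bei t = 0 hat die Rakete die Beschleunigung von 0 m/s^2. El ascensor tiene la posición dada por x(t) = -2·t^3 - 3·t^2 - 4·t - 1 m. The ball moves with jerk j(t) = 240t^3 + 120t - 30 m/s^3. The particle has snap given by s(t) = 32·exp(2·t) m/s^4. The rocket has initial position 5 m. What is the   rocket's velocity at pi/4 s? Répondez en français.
Nous devons intégrer notre équation du jerk j(t) = -8·cos(2·t) 2 fois. La primitive du jerk est l'accélération. En utilisant a(0) = 0, nous obtenons a(t) = -4·sin(2·t). L'intégrale de l'accélération, avec v(0) = 2, donne la vitesse: v(t) = 2·cos(2·t). Nous avons la vitesse v(t) = 2·cos(2·t). En substituant t = pi/4: v(pi/4) = 0.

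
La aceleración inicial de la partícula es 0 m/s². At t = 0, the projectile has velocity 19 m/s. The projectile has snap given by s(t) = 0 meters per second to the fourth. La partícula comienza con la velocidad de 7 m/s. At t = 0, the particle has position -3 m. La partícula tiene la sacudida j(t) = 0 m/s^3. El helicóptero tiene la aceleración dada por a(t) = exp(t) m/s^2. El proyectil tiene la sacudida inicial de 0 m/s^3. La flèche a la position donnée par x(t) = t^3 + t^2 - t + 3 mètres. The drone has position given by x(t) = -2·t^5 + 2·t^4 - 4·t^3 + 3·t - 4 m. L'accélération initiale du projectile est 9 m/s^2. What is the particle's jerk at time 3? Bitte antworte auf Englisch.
From the given jerk equation j(t) = 0, we substitute t = 3 to get j = 0.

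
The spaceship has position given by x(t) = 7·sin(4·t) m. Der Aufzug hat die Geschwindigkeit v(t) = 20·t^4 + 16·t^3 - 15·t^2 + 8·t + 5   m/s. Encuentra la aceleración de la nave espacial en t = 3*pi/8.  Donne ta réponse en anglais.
Starting from position x(t) = 7·sin(4·t), we take 2 derivatives. The derivative of position gives velocity: v(t) = 28·cos(4·t). The derivative of velocity gives acceleration: a(t) = -112·sin(4·t). We have acceleration a(t) = -112·sin(4·t). Substituting t = 3*pi/8: a(3*pi/8) = 112.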